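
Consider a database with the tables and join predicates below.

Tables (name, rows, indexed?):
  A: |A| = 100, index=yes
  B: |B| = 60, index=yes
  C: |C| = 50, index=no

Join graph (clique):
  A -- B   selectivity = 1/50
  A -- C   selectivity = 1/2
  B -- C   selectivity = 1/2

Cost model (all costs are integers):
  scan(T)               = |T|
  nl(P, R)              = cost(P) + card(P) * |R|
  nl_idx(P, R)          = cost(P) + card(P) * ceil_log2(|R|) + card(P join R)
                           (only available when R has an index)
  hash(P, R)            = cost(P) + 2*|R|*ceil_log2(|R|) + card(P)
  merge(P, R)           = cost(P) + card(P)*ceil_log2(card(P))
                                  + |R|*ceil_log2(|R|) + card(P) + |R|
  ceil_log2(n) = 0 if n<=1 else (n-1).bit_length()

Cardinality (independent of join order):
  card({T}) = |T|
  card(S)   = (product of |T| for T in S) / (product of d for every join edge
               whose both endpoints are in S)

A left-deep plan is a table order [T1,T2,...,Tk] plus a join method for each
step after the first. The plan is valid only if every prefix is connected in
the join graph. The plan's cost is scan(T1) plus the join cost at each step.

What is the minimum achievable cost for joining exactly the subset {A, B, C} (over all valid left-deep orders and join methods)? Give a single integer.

1320

Selinger DP over subsets of {A,B,C}:
  {A}: scan cost=100, card=100
  {B}: scan cost=60, card=60
  {C}: scan cost=50, card=50
  {AB}: card=120; try (A,nl_idx)→600, (B,nl_idx)→820, (B,hash)→920, (A,merge)→1280, (B,merge)→1320, (A,hash)→1520 …(+2); best=600 via (A,nl_idx)
  {AC}: card=2500; try (C,hash)→800, (A,merge)→1200, (C,merge)→1250, (A,hash)→1500, (A,nl_idx)→2900, (A,nl)→5050 …(+1); best=800 via (C,hash)
  {BC}: card=1500; try (C,hash)→720, (B,hash)→820, (B,merge)→820, (C,merge)→830, (B,nl_idx)→1850, (B,nl)→3050 …(+1); best=720 via (C,hash)
  {ABC}: card=1500; try (C,hash)→1320, (C,merge)→1910, (A,hash)→3620, (B,hash)→4020, (C,nl)→6600, (A,nl_idx)→12720 …(+5); best=1320 via (C,hash)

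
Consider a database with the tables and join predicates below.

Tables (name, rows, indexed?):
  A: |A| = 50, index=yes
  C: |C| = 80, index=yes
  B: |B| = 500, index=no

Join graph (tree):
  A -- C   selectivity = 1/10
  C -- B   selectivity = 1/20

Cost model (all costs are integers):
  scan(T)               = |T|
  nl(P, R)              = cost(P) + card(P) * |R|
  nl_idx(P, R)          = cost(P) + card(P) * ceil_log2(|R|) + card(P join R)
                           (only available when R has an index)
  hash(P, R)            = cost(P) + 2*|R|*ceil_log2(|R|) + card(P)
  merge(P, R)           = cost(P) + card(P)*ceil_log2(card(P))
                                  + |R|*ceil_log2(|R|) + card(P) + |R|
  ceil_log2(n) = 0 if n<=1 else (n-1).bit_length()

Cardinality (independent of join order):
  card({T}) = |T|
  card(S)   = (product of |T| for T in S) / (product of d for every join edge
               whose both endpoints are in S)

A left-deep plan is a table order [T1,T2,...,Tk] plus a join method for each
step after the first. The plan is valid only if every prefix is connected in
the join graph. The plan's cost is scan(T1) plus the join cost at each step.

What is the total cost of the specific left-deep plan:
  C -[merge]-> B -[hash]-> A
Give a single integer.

step 1: scan C: cost=80, card=80
step 2: join B via merge
    card(P join B) = 80*500/(20) = 2000
    cost = 80 + 80*7 + 500*9 + 80 + 500 = 5720
step 3: join A via hash
    card(P join A) = 2000*50/(10) = 10000
    cost = 5720 + 2*50*6 + 2000 = 8320

8320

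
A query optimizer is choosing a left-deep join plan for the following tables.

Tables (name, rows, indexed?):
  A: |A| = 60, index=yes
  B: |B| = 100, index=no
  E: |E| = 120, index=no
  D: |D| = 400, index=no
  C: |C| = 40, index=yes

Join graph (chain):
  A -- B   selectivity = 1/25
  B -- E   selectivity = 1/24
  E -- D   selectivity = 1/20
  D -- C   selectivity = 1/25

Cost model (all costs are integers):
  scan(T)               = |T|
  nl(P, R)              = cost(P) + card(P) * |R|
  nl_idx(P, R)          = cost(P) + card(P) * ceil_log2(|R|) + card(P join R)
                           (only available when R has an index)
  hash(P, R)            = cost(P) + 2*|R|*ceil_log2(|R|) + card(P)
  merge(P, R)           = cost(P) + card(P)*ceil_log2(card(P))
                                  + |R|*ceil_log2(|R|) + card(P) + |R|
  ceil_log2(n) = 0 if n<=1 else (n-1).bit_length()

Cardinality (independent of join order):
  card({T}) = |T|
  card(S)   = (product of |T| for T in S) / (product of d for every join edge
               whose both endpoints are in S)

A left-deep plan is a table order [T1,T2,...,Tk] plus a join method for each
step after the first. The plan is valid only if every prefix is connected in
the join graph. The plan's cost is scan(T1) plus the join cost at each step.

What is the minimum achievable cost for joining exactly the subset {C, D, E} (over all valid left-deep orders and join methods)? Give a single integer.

3600

Selinger DP over subsets of {C,D,E}:
  {E}: scan cost=120, card=120
  {D}: scan cost=400, card=400
  {C}: scan cost=40, card=40
  {DE}: card=2400; try (E,hash)→2480, (D,merge)→5080, (E,merge)→5360, (D,hash)→7440, (D,nl)→48120, (E,nl)→48400; best=2480 via (E,hash)
  {CD}: card=640; try (C,hash)→1280, (C,nl_idx)→3440, (D,merge)→4320, (C,merge)→4680, (D,hash)→7280, (D,nl)→16040 …(+1); best=1280 via (C,hash)
  {CDE}: card=3840; try (E,hash)→3600, (C,hash)→5360, (E,merge)→9280, (C,nl_idx)→20720, (C,merge)→33960, (E,nl)→78080 …(+1); best=3600 via (E,hash)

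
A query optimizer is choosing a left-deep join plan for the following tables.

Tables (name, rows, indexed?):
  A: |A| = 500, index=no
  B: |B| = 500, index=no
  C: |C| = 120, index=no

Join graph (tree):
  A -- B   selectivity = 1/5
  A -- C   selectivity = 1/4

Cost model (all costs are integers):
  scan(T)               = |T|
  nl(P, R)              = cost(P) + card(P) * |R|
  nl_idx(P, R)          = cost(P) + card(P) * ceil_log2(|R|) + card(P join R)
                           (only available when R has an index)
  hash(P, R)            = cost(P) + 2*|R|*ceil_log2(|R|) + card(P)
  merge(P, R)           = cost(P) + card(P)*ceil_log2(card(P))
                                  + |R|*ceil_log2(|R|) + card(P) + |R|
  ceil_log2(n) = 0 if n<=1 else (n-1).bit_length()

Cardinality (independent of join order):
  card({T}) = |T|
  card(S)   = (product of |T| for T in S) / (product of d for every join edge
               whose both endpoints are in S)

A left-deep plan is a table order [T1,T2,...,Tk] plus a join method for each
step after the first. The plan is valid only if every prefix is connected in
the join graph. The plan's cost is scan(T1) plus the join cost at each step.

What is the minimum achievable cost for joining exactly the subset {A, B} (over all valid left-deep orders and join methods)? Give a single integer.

10000

Selinger DP over subsets of {A,B}:
  {A}: scan cost=500, card=500
  {B}: scan cost=500, card=500
  {AB}: card=50000; try (B,hash)→10000, (A,hash)→10000, (B,merge)→10500, (A,merge)→10500, (B,nl)→250500, (A,nl)→250500; best=10000 via (B,hash)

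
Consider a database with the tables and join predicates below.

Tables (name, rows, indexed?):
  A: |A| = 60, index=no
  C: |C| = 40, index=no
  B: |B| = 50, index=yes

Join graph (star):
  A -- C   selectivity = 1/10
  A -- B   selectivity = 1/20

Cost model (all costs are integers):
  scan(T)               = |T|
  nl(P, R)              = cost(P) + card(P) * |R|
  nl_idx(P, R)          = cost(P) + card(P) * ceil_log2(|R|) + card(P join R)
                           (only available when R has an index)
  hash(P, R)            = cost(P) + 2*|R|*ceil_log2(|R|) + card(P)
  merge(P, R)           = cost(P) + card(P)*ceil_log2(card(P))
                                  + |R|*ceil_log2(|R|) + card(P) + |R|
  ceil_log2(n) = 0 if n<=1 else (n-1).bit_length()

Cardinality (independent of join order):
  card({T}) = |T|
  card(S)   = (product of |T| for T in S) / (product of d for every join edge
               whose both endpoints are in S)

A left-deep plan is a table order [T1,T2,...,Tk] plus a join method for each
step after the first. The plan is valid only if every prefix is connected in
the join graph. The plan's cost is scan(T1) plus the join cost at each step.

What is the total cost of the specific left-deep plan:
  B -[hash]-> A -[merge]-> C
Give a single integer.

step 1: scan B: cost=50, card=50
step 2: join A via hash
    card(P join A) = 50*60/(20) = 150
    cost = 50 + 2*60*6 + 50 = 820
step 3: join C via merge
    card(P join C) = 150*40/(10) = 600
    cost = 820 + 150*8 + 40*6 + 150 + 40 = 2450

2450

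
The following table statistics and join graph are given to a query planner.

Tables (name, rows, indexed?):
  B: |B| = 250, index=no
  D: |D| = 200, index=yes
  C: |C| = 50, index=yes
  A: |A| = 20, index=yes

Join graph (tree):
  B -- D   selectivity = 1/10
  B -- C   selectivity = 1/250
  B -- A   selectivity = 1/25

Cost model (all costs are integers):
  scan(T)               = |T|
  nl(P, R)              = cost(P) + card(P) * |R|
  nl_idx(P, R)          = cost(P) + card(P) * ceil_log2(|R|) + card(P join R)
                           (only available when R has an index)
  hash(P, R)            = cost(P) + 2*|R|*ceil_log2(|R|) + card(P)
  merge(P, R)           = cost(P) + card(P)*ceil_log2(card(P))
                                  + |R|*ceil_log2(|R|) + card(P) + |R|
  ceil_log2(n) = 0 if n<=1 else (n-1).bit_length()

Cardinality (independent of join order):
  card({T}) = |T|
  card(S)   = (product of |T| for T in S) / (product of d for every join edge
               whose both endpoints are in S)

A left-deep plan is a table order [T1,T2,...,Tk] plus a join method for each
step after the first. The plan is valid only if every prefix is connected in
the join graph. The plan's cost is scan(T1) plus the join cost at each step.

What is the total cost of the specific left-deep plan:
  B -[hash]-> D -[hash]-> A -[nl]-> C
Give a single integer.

208900

step 1: scan B: cost=250, card=250
step 2: join D via hash
    card(P join D) = 250*200/(10) = 5000
    cost = 250 + 2*200*8 + 250 = 3700
step 3: join A via hash
    card(P join A) = 5000*20/(25) = 4000
    cost = 3700 + 2*20*5 + 5000 = 8900
step 4: join C via nl
    card(P join C) = 4000*50/(250) = 800
    cost = 8900 + 4000*50 = 208900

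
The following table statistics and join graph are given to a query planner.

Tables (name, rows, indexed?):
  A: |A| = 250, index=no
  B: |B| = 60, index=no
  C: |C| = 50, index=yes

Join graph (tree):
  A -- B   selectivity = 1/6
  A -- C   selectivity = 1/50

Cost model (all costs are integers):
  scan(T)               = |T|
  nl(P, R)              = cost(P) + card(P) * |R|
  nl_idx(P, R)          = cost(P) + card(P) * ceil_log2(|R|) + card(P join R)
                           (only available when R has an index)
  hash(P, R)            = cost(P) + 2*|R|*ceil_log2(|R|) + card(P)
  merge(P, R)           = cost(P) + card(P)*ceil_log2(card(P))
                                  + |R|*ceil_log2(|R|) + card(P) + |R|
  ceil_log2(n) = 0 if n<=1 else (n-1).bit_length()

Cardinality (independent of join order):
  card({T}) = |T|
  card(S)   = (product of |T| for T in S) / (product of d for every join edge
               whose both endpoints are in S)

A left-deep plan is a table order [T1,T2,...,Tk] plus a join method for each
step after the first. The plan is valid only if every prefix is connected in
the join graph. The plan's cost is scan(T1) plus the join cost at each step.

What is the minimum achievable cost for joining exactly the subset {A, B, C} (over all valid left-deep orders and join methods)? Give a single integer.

2070

Selinger DP over subsets of {A,B,C}:
  {A}: scan cost=250, card=250
  {B}: scan cost=60, card=60
  {C}: scan cost=50, card=50
  {AB}: card=2500; try (B,hash)→1220, (A,merge)→2730, (B,merge)→2920, (A,hash)→4120, (A,nl)→15060, (B,nl)→15250; best=1220 via (B,hash)
  {AC}: card=250; try (C,hash)→1100, (C,nl_idx)→2000, (A,merge)→2650, (C,merge)→2850, (A,hash)→4100, (A,nl)→12550 …(+1); best=1100 via (C,hash)
  {ABC}: card=2500; try (B,hash)→2070, (B,merge)→3770, (C,hash)→4320, (B,nl)→16100, (C,nl_idx)→18720, (C,merge)→34070 …(+1); best=2070 via (B,hash)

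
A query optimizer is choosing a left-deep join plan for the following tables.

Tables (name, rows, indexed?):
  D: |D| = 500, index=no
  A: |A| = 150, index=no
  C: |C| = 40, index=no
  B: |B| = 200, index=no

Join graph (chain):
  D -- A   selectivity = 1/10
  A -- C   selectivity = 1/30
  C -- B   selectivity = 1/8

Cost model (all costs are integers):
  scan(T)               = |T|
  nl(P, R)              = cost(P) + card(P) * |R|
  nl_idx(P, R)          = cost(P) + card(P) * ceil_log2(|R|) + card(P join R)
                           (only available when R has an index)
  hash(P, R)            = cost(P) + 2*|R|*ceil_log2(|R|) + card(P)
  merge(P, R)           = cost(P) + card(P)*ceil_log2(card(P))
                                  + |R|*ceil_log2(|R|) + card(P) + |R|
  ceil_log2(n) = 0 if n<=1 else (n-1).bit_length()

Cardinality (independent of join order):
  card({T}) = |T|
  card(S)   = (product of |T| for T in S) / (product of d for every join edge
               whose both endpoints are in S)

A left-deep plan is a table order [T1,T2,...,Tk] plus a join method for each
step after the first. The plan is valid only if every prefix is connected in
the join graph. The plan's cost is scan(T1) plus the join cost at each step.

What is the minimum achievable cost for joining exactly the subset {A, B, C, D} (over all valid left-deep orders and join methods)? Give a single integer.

Selinger DP over subsets of {A,B,C,D}:
  {D}: scan cost=500, card=500
  {A}: scan cost=150, card=150
  {C}: scan cost=40, card=40
  {B}: scan cost=200, card=200
  {AD}: card=7500; try (A,hash)→3400, (D,merge)→6500, (A,merge)→6850, (D,hash)→9300, (D,nl)→75150, (A,nl)→75500; best=3400 via (A,hash)
  {AC}: card=200; try (C,hash)→780, (A,merge)→1670, (C,merge)→1780, (A,hash)→2480, (A,nl)→6040, (C,nl)→6150; best=780 via (C,hash)
  {BC}: card=1000; try (C,hash)→880, (B,merge)→2120, (C,merge)→2280, (B,hash)→3280, (B,nl)→8040, (C,nl)→8200; best=880 via (C,hash)
  {ACD}: card=10000; try (D,merge)→7580, (D,hash)→9980, (C,hash)→11380, (D,nl)→100780, (C,merge)→108680, (C,nl)→303400; best=7580 via (D,merge)
  {ABC}: card=5000; try (B,hash)→4180, (A,hash)→4280, (B,merge)→4380, (A,merge)→13230, (B,nl)→40780, (A,nl)→150880; best=4180 via (B,hash)
  {ABCD}: card=250000; try (D,hash)→18180, (B,hash)→20780, (D,merge)→79180, (B,merge)→159380, (B,nl)→2007580, (D,nl)→2504180; best=18180 via (D,hash)

18180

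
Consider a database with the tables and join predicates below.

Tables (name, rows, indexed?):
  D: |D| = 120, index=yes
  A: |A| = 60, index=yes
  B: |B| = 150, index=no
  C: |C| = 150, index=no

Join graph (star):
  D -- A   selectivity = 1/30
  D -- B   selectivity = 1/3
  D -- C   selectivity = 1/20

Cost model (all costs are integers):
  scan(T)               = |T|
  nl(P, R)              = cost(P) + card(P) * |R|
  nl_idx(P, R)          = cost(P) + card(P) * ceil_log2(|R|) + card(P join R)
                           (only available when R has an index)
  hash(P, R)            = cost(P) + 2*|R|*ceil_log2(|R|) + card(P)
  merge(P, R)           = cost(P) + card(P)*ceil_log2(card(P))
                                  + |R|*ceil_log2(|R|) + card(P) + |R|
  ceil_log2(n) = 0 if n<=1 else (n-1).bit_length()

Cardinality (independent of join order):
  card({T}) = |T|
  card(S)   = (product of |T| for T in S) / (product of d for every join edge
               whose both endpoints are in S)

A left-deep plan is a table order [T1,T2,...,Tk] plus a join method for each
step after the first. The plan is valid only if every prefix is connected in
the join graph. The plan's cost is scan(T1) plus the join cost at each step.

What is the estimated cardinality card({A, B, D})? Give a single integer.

12000

Tables in S: A(60), B(150), D(120)
Edges inside S: D-A(d=30), D-B(d=3)
numerator = 60 * 150 * 120 = 1080000
denominator = 30 * 3 = 90
card(S) = 1080000 / 90 = 12000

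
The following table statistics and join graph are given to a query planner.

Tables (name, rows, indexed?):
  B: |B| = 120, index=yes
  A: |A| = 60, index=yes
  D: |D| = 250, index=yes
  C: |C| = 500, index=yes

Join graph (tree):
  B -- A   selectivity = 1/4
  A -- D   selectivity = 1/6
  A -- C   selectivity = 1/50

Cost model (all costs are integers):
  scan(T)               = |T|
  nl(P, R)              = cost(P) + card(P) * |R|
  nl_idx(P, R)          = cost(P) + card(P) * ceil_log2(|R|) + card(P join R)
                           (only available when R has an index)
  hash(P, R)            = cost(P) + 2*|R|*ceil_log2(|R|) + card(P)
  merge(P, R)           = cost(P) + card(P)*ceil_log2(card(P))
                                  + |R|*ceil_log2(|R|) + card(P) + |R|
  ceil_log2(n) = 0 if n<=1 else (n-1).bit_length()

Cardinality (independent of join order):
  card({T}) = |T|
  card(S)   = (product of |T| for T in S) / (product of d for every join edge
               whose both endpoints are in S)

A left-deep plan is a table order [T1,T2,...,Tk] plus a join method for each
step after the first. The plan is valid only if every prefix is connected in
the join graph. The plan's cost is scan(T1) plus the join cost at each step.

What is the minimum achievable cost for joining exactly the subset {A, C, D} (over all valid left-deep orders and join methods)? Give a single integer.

5800

Selinger DP over subsets of {A,C,D}:
  {A}: scan cost=60, card=60
  {D}: scan cost=250, card=250
  {C}: scan cost=500, card=500
  {AD}: card=2500; try (A,hash)→1220, (D,merge)→2730, (A,merge)→2920, (D,nl_idx)→3040, (D,hash)→4120, (A,nl_idx)→4250 …(+2); best=1220 via (A,hash)
  {AC}: card=600; try (C,nl_idx)→1200, (A,hash)→1720, (A,nl_idx)→4100, (C,merge)→5480, (A,merge)→5920, (C,hash)→9120 …(+2); best=1200 via (C,nl_idx)
  {ACD}: card=25000; try (D,hash)→5800, (D,merge)→10050, (C,hash)→12720, (D,nl_idx)→31000, (C,merge)→38720, (C,nl_idx)→48720 …(+2); best=5800 via (D,hash)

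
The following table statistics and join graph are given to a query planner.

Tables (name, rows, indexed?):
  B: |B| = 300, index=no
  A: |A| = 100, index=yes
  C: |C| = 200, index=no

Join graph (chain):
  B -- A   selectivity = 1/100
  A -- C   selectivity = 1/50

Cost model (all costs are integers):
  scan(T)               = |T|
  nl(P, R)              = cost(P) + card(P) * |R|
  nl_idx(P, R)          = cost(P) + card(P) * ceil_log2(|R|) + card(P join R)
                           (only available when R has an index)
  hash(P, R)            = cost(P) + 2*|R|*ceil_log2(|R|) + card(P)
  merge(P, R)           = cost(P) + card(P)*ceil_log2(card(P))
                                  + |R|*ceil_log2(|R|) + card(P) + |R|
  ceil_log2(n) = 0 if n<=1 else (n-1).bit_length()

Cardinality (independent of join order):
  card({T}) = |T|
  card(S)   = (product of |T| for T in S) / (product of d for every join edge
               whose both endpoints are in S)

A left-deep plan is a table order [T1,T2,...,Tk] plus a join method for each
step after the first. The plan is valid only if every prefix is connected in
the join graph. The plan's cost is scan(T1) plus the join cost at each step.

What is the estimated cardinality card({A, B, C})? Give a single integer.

Tables in S: A(100), B(300), C(200)
Edges inside S: B-A(d=100), A-C(d=50)
numerator = 100 * 300 * 200 = 6000000
denominator = 100 * 50 = 5000
card(S) = 6000000 / 5000 = 1200

1200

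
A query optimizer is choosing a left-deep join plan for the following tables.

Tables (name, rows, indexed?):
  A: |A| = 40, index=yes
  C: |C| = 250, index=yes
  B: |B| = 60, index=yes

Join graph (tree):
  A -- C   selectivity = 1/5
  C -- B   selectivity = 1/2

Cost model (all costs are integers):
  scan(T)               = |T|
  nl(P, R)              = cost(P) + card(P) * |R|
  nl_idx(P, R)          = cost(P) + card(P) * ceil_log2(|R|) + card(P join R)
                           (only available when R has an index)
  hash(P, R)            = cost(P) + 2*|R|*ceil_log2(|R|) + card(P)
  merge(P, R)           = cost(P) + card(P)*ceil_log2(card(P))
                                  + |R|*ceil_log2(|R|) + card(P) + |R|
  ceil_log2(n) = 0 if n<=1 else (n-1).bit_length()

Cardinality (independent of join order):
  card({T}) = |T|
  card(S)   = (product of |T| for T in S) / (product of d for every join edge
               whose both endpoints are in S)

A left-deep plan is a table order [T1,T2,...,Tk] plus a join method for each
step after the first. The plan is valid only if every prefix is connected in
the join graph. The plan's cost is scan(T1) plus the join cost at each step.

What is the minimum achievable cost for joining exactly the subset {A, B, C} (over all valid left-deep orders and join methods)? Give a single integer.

Selinger DP over subsets of {A,B,C}:
  {A}: scan cost=40, card=40
  {C}: scan cost=250, card=250
  {B}: scan cost=60, card=60
  {AC}: card=2000; try (A,hash)→980, (C,nl_idx)→2360, (C,merge)→2570, (A,merge)→2780, (A,nl_idx)→3750, (C,hash)→4080 …(+2); best=980 via (A,hash)
  {BC}: card=7500; try (B,hash)→1220, (C,merge)→2730, (B,merge)→2920, (C,hash)→4120, (C,nl_idx)→8040, (B,nl_idx)→9250 …(+2); best=1220 via (B,hash)
  {ABC}: card=60000; try (B,hash)→3700, (A,hash)→9200, (B,merge)→25400, (B,nl_idx)→72980, (A,nl_idx)→106220, (A,merge)→106500 …(+2); best=3700 via (B,hash)

3700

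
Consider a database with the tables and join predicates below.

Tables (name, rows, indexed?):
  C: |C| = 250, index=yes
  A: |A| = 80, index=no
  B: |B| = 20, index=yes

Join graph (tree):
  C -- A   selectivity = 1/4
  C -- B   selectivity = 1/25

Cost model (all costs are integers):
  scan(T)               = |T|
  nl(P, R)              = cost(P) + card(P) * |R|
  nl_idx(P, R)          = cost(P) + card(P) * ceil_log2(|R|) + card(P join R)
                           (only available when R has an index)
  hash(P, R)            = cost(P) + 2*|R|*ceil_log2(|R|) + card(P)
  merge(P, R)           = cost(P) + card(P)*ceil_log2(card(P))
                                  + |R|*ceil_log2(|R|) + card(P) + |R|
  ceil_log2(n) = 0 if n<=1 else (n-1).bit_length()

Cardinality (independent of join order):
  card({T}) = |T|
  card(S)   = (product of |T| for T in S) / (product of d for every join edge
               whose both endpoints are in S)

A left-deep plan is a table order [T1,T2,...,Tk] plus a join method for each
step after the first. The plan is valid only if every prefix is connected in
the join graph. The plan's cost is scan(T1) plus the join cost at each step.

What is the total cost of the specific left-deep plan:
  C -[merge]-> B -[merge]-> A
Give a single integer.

5060

step 1: scan C: cost=250, card=250
step 2: join B via merge
    card(P join B) = 250*20/(25) = 200
    cost = 250 + 250*8 + 20*5 + 250 + 20 = 2620
step 3: join A via merge
    card(P join A) = 200*80/(4) = 4000
    cost = 2620 + 200*8 + 80*7 + 200 + 80 = 5060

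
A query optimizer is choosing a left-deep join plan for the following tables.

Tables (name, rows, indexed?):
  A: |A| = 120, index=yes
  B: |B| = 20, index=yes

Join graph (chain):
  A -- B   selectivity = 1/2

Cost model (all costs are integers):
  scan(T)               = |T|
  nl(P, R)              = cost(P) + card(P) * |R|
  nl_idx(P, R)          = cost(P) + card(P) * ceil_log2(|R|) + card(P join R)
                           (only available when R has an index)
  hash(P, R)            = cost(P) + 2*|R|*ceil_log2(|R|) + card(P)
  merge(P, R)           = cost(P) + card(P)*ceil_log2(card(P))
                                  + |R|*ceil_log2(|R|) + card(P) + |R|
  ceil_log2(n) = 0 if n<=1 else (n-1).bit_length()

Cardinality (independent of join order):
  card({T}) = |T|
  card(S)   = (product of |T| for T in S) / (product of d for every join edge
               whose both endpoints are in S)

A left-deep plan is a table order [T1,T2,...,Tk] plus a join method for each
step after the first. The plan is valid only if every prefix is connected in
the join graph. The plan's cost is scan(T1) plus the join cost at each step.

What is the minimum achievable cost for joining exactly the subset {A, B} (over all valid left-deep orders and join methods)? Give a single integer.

Selinger DP over subsets of {A,B}:
  {A}: scan cost=120, card=120
  {B}: scan cost=20, card=20
  {AB}: card=1200; try (B,hash)→440, (A,merge)→1100, (B,merge)→1200, (A,nl_idx)→1360, (A,hash)→1720, (B,nl_idx)→1920 …(+2); best=440 via (B,hash)

440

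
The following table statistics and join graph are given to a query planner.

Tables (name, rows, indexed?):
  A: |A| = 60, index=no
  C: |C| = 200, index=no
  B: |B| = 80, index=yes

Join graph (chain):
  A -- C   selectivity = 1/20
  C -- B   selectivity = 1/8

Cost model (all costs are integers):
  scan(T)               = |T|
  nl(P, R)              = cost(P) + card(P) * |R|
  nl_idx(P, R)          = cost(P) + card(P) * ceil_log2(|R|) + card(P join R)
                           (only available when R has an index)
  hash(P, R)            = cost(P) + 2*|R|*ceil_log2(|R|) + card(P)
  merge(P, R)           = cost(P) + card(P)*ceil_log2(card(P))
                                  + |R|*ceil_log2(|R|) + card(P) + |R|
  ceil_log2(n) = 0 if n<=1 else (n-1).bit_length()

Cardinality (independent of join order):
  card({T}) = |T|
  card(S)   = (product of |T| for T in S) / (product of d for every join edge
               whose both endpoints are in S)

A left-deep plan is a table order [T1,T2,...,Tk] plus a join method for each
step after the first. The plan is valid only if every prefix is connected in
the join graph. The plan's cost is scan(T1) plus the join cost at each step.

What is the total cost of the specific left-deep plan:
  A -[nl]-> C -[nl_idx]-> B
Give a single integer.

22260

step 1: scan A: cost=60, card=60
step 2: join C via nl
    card(P join C) = 60*200/(20) = 600
    cost = 60 + 60*200 = 12060
step 3: join B via nl_idx
    card(P join B) = 600*80/(8) = 6000
    cost = 12060 + 600*7 + 6000 = 22260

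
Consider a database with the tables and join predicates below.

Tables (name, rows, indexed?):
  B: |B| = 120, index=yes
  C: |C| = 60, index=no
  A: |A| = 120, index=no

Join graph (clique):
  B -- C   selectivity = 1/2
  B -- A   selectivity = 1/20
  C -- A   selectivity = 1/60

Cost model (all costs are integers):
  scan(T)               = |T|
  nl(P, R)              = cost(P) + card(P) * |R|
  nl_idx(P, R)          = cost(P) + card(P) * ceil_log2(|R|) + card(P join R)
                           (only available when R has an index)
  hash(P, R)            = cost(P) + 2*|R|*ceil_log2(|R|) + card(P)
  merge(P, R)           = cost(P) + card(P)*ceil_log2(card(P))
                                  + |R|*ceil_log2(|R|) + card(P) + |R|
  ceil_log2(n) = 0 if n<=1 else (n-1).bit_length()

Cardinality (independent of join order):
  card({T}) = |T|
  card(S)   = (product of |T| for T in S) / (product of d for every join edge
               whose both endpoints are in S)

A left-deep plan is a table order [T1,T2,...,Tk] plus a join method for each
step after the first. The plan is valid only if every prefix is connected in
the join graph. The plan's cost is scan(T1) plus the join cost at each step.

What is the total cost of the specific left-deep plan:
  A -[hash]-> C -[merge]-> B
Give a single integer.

step 1: scan A: cost=120, card=120
step 2: join C via hash
    card(P join C) = 120*60/(60) = 120
    cost = 120 + 2*60*6 + 120 = 960
step 3: join B via merge
    card(P join B) = 120*120/(2*20) = 360
    cost = 960 + 120*7 + 120*7 + 120 + 120 = 2880

2880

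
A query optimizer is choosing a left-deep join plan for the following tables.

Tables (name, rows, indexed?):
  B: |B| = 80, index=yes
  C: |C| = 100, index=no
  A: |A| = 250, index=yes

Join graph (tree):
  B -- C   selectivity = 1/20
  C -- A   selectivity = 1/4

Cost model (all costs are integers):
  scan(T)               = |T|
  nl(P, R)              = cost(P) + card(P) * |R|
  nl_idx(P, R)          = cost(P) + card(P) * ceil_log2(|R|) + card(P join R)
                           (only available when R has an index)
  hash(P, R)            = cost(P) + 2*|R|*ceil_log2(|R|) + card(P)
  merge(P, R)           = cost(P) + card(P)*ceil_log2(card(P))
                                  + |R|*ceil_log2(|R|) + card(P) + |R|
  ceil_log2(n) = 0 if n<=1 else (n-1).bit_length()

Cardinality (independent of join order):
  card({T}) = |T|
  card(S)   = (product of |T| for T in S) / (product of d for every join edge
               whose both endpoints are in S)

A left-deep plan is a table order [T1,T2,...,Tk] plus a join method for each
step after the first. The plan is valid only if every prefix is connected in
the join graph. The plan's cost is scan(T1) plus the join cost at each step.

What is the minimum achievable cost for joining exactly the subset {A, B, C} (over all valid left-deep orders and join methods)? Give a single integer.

5600

Selinger DP over subsets of {A,B,C}:
  {B}: scan cost=80, card=80
  {C}: scan cost=100, card=100
  {A}: scan cost=250, card=250
  {BC}: card=400; try (B,nl_idx)→1200, (B,hash)→1320, (C,merge)→1520, (B,merge)→1540, (C,hash)→1560, (C,nl)→8080 …(+1); best=1200 via (B,nl_idx)
  {AC}: card=6250; try (C,hash)→1900, (A,merge)→3150, (C,merge)→3300, (A,hash)→4200, (A,nl_idx)→7150, (A,nl)→25100 …(+1); best=1900 via (C,hash)
  {ABC}: card=25000; try (A,hash)→5600, (A,merge)→7450, (B,hash)→9270, (A,nl_idx)→29400, (B,nl_idx)→70650, (B,merge)→90040 …(+2); best=5600 via (A,hash)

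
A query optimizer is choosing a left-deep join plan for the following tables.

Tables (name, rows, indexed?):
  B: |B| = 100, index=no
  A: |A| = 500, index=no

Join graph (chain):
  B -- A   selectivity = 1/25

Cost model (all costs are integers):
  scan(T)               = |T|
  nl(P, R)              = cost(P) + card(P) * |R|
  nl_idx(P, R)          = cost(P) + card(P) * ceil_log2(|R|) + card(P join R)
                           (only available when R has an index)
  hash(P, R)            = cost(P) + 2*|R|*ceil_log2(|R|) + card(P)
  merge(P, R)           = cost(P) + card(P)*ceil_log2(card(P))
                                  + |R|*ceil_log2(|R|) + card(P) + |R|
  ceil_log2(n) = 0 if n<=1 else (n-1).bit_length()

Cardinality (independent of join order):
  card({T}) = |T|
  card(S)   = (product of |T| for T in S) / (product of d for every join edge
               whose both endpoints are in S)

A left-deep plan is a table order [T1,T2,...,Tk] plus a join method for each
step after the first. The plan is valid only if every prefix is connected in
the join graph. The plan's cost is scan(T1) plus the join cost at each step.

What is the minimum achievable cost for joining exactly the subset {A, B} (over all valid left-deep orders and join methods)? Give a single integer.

Selinger DP over subsets of {A,B}:
  {B}: scan cost=100, card=100
  {A}: scan cost=500, card=500
  {AB}: card=2000; try (B,hash)→2400, (A,merge)→5900, (B,merge)→6300, (A,hash)→9200, (A,nl)→50100, (B,nl)→50500; best=2400 via (B,hash)

2400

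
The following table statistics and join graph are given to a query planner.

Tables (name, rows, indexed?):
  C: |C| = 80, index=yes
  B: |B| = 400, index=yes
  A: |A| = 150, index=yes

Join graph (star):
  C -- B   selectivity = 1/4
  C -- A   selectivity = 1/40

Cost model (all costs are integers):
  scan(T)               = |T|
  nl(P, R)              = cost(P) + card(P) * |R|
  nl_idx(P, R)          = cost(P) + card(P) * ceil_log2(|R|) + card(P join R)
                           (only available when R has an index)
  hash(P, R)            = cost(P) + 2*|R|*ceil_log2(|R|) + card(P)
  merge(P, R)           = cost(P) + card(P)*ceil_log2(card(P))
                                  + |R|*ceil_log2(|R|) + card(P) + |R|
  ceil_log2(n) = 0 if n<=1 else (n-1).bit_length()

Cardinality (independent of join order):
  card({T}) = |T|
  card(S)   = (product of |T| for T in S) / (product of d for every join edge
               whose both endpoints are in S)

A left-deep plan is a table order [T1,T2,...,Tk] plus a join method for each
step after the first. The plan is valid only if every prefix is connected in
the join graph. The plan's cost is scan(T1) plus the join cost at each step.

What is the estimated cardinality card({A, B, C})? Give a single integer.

Tables in S: A(150), B(400), C(80)
Edges inside S: C-B(d=4), C-A(d=40)
numerator = 150 * 400 * 80 = 4800000
denominator = 4 * 40 = 160
card(S) = 4800000 / 160 = 30000

30000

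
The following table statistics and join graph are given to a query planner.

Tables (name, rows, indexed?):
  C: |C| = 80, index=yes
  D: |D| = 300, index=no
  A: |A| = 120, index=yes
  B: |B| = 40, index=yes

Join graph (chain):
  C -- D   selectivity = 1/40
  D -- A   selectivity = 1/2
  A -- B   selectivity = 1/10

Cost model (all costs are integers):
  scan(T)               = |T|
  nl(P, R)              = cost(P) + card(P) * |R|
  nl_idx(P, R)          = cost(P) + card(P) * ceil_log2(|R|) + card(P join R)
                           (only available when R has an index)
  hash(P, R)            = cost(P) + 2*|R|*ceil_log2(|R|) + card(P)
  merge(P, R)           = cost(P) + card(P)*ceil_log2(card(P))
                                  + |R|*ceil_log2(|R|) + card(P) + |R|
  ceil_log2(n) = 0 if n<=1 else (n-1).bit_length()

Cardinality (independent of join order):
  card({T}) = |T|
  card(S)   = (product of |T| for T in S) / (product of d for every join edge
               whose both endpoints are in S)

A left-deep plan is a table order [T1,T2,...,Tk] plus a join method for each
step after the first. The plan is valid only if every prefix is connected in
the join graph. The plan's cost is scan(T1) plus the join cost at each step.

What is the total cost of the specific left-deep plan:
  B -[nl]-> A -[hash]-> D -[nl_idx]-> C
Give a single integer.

step 1: scan B: cost=40, card=40
step 2: join A via nl
    card(P join A) = 40*120/(10) = 480
    cost = 40 + 40*120 = 4840
step 3: join D via hash
    card(P join D) = 480*300/(2) = 72000
    cost = 4840 + 2*300*9 + 480 = 10720
step 4: join C via nl_idx
    card(P join C) = 72000*80/(40) = 144000
    cost = 10720 + 72000*7 + 144000 = 658720

658720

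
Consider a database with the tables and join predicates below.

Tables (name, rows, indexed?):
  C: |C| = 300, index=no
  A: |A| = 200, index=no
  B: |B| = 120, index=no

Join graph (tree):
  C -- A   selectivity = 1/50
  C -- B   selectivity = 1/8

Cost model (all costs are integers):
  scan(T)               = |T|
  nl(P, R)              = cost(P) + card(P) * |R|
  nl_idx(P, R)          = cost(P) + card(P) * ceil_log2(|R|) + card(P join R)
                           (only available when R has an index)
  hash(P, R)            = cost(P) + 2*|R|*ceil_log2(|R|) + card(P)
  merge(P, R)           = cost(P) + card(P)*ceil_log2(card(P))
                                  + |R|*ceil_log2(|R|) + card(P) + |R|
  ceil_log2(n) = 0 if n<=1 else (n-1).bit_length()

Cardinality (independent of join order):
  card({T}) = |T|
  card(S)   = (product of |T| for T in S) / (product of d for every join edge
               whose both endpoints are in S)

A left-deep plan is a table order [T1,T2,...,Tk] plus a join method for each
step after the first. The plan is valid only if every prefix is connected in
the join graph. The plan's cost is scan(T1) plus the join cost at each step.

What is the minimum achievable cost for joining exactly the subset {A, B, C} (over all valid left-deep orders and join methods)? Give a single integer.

Selinger DP over subsets of {A,B,C}:
  {C}: scan cost=300, card=300
  {A}: scan cost=200, card=200
  {B}: scan cost=120, card=120
  {AC}: card=1200; try (A,hash)→3800, (C,merge)→5000, (A,merge)→5100, (C,hash)→5800, (C,nl)→60200, (A,nl)→60300; best=3800 via (A,hash)
  {BC}: card=4500; try (B,hash)→2280, (C,merge)→4080, (B,merge)→4260, (C,hash)→5640, (C,nl)→36120, (B,nl)→36300; best=2280 via (B,hash)
  {ABC}: card=18000; try (B,hash)→6680, (A,hash)→9980, (B,merge)→19160, (A,merge)→67080, (B,nl)→147800, (A,nl)→902280; best=6680 via (B,hash)

6680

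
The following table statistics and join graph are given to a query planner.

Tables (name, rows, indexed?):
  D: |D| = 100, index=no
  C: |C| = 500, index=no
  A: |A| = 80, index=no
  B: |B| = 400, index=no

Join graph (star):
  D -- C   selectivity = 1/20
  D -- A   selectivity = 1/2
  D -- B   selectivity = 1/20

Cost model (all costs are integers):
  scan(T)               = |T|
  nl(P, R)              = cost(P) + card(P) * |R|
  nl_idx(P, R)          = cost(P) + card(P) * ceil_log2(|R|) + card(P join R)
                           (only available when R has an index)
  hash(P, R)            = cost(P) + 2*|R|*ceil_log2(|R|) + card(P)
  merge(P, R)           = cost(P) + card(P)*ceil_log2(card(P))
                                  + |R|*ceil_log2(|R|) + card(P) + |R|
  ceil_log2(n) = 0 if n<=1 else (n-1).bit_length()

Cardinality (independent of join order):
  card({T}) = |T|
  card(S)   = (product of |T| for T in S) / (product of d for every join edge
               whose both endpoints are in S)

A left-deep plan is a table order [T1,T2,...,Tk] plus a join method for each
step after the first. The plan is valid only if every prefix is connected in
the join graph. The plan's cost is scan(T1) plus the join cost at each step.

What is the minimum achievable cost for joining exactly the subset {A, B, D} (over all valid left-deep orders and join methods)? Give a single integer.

5320

Selinger DP over subsets of {A,B,D}:
  {D}: scan cost=100, card=100
  {A}: scan cost=80, card=80
  {B}: scan cost=400, card=400
  {AD}: card=4000; try (A,hash)→1320, (D,merge)→1520, (A,merge)→1540, (D,hash)→1560, (D,nl)→8080, (A,nl)→8100; best=1320 via (A,hash)
  {BD}: card=2000; try (D,hash)→2200, (B,merge)→4900, (D,merge)→5200, (B,hash)→7400, (B,nl)→40100, (D,nl)→40400; best=2200 via (D,hash)
  {ABD}: card=80000; try (A,hash)→5320, (B,hash)→12520, (A,merge)→26840, (B,merge)→57320, (A,nl)→162200, (B,nl)→1601320; best=5320 via (A,hash)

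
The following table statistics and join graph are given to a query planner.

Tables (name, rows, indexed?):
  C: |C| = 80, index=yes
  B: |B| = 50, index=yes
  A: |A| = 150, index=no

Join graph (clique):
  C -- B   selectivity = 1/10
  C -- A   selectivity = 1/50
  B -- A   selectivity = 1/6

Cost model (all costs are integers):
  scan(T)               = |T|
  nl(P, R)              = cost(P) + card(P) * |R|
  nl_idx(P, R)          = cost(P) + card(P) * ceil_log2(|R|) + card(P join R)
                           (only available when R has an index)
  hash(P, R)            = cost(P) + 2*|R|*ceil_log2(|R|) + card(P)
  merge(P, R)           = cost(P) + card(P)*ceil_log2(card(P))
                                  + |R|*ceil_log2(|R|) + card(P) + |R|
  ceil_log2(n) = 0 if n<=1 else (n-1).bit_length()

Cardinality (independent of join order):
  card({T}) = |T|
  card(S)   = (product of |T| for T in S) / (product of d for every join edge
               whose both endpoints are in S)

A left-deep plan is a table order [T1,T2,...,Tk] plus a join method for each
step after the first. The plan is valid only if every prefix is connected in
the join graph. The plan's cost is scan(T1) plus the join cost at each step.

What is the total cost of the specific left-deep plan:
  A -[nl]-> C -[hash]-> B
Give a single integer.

12990

step 1: scan A: cost=150, card=150
step 2: join C via nl
    card(P join C) = 150*80/(50) = 240
    cost = 150 + 150*80 = 12150
step 3: join B via hash
    card(P join B) = 240*50/(10*6) = 200
    cost = 12150 + 2*50*6 + 240 = 12990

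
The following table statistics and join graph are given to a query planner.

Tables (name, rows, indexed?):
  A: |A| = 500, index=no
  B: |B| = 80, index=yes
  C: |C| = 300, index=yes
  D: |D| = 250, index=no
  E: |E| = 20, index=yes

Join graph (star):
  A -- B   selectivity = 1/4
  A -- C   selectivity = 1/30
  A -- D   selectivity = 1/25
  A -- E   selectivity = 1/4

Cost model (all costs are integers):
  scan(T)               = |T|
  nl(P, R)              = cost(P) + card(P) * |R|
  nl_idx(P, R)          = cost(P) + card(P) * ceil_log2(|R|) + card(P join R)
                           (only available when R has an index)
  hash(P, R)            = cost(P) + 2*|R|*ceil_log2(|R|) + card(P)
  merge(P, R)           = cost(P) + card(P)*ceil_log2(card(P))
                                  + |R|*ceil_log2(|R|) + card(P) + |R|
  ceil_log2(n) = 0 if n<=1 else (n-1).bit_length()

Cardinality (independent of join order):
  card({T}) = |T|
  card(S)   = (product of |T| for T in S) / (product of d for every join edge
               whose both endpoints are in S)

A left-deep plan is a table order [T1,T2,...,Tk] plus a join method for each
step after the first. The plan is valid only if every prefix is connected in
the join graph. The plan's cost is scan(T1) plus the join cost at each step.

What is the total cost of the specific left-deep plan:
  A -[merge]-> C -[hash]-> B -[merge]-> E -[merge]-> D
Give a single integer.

step 1: scan A: cost=500, card=500
step 2: join C via merge
    card(P join C) = 500*300/(30) = 5000
    cost = 500 + 500*9 + 300*9 + 500 + 300 = 8500
step 3: join B via hash
    card(P join B) = 5000*80/(4) = 100000
    cost = 8500 + 2*80*7 + 5000 = 14620
step 4: join E via merge
    card(P join E) = 100000*20/(4) = 500000
    cost = 14620 + 100000*17 + 20*5 + 100000 + 20 = 1814740
step 5: join D via merge
    card(P join D) = 500000*250/(25) = 5000000
    cost = 1814740 + 500000*19 + 250*8 + 500000 + 250 = 11816990

11816990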